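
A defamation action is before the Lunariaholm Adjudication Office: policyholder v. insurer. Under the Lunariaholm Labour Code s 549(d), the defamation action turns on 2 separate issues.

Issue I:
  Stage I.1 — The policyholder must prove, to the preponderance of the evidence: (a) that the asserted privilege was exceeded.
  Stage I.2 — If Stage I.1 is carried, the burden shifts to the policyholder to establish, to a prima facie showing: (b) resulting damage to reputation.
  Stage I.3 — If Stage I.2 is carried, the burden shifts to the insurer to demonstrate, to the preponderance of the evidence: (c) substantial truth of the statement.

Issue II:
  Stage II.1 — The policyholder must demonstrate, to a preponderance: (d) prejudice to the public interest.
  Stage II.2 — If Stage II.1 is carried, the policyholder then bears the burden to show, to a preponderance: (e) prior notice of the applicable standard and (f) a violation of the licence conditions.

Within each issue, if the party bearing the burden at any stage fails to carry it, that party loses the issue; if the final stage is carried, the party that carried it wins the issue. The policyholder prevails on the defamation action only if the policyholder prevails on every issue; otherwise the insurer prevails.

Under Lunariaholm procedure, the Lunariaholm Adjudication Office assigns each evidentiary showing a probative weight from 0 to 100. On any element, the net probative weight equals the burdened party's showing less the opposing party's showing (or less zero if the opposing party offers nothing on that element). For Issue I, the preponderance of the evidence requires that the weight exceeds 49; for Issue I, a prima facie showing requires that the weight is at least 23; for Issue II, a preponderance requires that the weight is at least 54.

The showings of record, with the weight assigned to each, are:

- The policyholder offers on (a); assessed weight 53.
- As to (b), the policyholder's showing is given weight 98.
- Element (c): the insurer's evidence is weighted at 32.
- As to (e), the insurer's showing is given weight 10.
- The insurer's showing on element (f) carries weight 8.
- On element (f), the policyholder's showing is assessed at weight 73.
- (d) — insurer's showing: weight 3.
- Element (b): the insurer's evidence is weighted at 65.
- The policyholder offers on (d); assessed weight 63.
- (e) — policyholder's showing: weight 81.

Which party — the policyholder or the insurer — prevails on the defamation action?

policyholder

— Issue I —
Stage I.1 (policyholder, the preponderance of the evidence, weight exceeds 49): (a) 53 > 49 — meets.
  Stage I.1 is satisfied; the policyholder continues to bear the burden.
Stage I.2 (policyholder, a prima facie showing, weight is at least 23): (b) net 98−65=33 ≥ 23 — meets.
  All elements met. The burden passes to the insurer.
Stage I.3 (insurer, the preponderance of the evidence, weight exceeds 49): (c) 32 ≤ 49 — fails.
  Not every element is met, so the insurer fails to carry Stage I.3.
So the policyholder prevails on this issue.
— Issue II —
Stage II.1 (policyholder, a preponderance, weight is at least 54): (d) net 63−3=60 ≥ 54 — meets.
  Stage II.1 is satisfied; the policyholder continues to bear the burden.
Stage II.2 (policyholder, a preponderance, weight is at least 54): (e) net 81−10=71 ≥ 54 — meets; (f) net 73−8=65 ≥ 54 — meets.
  Stage II.2 carried; the final stage is satisfied.
All stages carried — the policyholder prevails on this issue.
Per-issue: Issue I → policyholder; Issue II → policyholder. The policyholder must prevail on every issue; overall, the policyholder prevails.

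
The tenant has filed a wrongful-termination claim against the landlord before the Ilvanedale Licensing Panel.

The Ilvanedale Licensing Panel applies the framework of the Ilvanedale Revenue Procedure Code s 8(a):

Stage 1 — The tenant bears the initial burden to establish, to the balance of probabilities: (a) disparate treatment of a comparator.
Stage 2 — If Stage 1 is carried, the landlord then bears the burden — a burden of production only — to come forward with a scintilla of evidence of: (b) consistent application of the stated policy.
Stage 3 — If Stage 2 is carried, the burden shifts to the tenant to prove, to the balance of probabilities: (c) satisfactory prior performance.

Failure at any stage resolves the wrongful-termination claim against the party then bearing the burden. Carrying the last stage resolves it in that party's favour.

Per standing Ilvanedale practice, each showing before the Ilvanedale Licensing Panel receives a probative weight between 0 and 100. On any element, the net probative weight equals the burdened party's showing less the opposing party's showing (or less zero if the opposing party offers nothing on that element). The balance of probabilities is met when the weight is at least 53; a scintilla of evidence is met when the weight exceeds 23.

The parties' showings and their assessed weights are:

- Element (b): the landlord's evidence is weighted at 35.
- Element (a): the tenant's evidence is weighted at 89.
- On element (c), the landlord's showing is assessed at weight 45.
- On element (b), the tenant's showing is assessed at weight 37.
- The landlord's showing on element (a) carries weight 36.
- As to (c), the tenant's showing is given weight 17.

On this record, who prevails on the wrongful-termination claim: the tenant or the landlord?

Stage 1 (tenant, the balance of probabilities, weight is at least 53): (a) net 89−36=53 ≥ 53 — meets.
  All elements met. The burden passes to the landlord.
Stage 2 (landlord, a scintilla of evidence, weight exceeds 23): (b) net 35−37=-2 ≤ 23 — fails.
  The landlord does not carry Stage 2.
So the tenant prevails.

tenant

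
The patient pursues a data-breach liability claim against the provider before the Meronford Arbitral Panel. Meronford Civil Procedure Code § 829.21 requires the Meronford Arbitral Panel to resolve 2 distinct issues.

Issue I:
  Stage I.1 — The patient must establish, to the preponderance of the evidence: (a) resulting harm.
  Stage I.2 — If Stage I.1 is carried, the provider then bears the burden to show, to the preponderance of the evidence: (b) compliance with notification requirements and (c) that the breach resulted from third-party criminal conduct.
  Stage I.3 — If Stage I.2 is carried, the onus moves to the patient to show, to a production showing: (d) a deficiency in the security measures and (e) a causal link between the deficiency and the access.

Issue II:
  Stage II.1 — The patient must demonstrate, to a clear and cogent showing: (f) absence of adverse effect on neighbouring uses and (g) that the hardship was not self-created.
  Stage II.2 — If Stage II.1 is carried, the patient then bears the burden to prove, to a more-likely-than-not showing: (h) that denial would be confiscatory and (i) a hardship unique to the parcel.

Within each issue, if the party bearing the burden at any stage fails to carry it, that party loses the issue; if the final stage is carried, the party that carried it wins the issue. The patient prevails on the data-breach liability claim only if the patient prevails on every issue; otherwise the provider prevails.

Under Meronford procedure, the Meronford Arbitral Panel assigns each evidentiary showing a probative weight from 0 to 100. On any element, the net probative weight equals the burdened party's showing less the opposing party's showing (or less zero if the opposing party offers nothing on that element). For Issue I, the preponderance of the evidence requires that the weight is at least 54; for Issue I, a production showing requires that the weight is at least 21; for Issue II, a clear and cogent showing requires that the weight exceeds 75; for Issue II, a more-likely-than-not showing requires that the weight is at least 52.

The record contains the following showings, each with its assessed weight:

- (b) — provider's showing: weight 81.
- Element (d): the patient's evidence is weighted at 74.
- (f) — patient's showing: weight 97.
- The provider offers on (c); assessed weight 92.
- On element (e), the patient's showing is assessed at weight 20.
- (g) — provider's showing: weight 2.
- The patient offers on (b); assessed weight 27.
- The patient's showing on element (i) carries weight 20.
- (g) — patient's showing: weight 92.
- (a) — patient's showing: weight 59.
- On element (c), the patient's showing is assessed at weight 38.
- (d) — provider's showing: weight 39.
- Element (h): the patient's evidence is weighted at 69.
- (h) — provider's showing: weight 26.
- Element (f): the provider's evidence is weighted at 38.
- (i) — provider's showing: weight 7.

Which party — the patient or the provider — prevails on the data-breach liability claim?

— Issue I —
Stage I.1 (patient, the preponderance of the evidence, weight is at least 54): (a) 59 ≥ 54 — meets.
  Stage I.1 carried; the burden shifts to the provider.
Stage I.2 (provider, the preponderance of the evidence, weight is at least 54): (b) net 81−27=54 ≥ 54 — meets; (c) net 92−38=54 ≥ 54 — meets.
  Stage I.2 is satisfied; the onus moves to the patient.
Stage I.3 (patient, a production showing, weight is at least 21): (d) net 74−39=35 ≥ 21 — meets; (e) 20 < 21 — fails.
  Not every element is met, so the patient fails to carry Stage I.3.
So the provider prevails on this issue.
— Issue II —
Stage II.1 (patient, a clear and cogent showing, weight exceeds 75): (f) net 97−38=59 ≤ 75 — fails; (g) net 92−2=90 > 75 — meets.
  The patient does not carry Stage II.1.
The provider prevails on this issue.
Per-issue: Issue I → provider; Issue II → provider. The patient must prevail on every issue; overall, the provider prevails.

provider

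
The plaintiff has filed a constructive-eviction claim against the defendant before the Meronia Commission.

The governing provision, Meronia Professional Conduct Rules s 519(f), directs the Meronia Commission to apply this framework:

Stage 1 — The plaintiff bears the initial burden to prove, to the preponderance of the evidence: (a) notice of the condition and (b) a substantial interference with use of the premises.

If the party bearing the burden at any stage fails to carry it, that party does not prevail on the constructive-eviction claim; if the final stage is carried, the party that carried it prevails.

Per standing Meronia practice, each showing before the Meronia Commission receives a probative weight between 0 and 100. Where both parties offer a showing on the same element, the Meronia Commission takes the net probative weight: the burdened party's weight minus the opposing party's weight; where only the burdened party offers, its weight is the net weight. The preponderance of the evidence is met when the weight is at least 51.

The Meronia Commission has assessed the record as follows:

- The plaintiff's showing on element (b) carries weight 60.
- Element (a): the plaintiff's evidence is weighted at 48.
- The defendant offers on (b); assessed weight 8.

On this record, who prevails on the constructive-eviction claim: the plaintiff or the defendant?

Stage 1 (plaintiff, the preponderance of the evidence, weight is at least 51): (a) 48 < 51 — fails; (b) net 60−8=52 ≥ 51 — meets.
  Stage 1 not carried; the plaintiff fails its burden.
So the defendant prevails.

defendant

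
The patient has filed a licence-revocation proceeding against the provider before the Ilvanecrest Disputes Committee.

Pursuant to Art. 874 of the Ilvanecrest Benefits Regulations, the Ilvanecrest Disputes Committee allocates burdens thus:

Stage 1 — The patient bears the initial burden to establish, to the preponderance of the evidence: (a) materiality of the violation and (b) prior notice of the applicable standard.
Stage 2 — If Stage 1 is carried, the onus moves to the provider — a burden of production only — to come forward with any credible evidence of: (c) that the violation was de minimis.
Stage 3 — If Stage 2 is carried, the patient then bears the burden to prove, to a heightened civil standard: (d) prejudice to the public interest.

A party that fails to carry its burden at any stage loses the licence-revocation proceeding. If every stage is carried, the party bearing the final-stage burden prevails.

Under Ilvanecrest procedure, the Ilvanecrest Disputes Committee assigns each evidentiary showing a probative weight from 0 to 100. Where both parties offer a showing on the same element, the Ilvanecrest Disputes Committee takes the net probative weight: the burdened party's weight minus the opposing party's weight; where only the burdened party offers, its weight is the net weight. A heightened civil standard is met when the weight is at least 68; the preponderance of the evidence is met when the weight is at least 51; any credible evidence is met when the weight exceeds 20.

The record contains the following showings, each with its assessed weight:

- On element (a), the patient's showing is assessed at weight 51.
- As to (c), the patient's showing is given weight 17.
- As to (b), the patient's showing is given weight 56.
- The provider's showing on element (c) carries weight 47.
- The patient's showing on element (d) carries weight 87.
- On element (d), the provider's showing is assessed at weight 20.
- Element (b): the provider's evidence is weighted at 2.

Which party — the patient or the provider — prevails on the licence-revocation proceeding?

provider

Stage 1 — burden on patient; standard: the preponderance of the evidence (weight is at least 51).
    (a): 51 ≥ 51 [met]
    (b): 56 − 2 = 54 ≥ 51 [met]
  Stage 1 is satisfied; the onus moves to the provider.
Stage 2 — burden on provider; standard: any credible evidence (weight exceeds 20).
    (c): 47 − 17 = 30 > 20 [met]
  Stage 2 is satisfied; the onus moves to the patient.
Stage 3 — burden on patient; standard: a heightened civil standard (weight is at least 68).
    (d): 87 − 20 = 67 < 68 [not met]
  The patient does not carry Stage 3.
The provider prevails.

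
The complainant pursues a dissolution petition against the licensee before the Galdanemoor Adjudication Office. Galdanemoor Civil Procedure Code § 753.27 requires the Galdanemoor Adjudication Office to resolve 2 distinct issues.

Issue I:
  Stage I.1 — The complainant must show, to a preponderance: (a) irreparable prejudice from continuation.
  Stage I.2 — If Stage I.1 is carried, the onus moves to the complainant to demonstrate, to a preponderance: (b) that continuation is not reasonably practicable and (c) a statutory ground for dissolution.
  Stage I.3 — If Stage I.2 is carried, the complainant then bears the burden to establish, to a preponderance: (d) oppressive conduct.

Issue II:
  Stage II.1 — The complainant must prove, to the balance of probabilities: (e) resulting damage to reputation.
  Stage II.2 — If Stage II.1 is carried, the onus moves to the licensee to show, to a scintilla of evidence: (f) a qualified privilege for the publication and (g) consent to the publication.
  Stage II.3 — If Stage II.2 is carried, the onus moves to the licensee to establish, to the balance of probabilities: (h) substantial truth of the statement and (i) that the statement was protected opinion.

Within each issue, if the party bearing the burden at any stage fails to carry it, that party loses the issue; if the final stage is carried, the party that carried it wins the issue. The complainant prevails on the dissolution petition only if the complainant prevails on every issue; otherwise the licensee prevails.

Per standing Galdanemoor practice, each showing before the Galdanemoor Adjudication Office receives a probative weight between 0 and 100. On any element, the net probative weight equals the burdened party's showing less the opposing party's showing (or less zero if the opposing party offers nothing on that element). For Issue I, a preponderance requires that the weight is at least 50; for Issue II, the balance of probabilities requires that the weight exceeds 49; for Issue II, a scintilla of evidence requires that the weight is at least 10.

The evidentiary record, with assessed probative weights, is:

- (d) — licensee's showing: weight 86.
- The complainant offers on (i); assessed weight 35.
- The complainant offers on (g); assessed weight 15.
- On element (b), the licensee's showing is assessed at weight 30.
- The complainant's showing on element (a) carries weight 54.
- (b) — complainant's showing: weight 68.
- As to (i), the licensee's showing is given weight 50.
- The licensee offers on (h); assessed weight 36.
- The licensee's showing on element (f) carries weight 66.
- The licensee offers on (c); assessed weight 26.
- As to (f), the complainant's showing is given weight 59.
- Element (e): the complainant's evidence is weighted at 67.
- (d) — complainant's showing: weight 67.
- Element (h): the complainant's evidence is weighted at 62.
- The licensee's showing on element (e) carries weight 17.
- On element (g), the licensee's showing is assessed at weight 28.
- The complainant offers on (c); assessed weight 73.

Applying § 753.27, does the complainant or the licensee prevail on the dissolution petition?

licensee

— Issue I —
Stage I.1 — burden on complainant; standard: a preponderance (weight is at least 50).
    (a): 54 ≥ 50 [met]
  All elements met. The complainant retains the burden for Stage I.2.
Stage I.2 — burden on complainant; standard: a preponderance (weight is at least 50).
    (b): 68 − 30 = 38 < 50 [not met]
    (c): 73 − 26 = 47 < 50 [not met]
  Not every element is met, so the complainant fails to carry Stage I.2.
So the licensee prevails on this issue.
— Issue II —
At Stage II.1 the complainant must meet the balance of probabilities (weight exceeds 49): on (e) the weight is 67 less the opposing 17 gives net 50, which does exceed 49, so (e) meets the standard.
  All elements met. The burden passes to the licensee.
At Stage II.2 the licensee must meet a scintilla of evidence (weight is at least 10): on (f) the weight is 66 less the opposing 59 gives net 7, which does not reach 10, so (f) does not meet the standard; on (g) the weight is 28 less the opposing 15 gives net 13, ≥ 10, so (g) meets the standard.
  Not every element is met, so the licensee fails to carry Stage II.2.
So the complainant prevails on this issue.
Per-issue: Issue I → licensee; Issue II → complainant. The complainant must prevail on every issue; overall, the licensee prevails.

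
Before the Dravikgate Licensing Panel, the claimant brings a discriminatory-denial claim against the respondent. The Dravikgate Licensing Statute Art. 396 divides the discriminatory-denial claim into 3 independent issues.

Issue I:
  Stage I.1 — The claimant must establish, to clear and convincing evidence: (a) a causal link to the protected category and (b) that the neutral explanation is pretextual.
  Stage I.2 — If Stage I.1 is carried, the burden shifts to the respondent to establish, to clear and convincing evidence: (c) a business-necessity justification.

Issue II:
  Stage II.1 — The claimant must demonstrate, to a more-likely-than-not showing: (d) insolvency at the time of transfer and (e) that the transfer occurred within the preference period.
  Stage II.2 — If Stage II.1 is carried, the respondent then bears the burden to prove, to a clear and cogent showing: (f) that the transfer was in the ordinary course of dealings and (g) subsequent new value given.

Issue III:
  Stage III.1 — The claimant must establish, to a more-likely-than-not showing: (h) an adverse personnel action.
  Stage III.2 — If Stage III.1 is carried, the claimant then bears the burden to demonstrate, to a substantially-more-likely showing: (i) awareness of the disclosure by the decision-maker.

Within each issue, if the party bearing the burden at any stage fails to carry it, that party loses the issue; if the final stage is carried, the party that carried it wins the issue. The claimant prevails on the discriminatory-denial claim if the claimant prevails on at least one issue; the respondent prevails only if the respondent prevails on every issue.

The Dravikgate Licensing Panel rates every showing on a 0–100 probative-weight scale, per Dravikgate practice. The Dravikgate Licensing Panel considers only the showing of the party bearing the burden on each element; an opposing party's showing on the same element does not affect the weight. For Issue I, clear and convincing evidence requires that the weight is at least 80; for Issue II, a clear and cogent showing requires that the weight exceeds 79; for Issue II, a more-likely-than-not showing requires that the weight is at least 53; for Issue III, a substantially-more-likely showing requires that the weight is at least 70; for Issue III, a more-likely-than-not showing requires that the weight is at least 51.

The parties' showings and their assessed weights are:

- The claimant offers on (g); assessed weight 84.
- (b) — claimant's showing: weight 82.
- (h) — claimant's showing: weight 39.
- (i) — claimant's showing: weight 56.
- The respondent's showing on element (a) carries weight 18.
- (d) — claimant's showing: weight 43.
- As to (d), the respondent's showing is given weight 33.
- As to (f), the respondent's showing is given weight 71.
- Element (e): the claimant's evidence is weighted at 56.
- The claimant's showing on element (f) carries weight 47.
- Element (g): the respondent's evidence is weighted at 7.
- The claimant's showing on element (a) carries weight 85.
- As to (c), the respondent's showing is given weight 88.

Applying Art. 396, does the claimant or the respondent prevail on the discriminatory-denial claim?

respondent

— Issue I —
Stage I.1 (claimant, clear and convincing evidence, weight is at least 80): (a) 85 (respondent's 18 disregarded) ≥ 80 — meets; (b) 82 ≥ 80 — meets.
  Stage I.1 carried; the burden shifts to the respondent.
Stage I.2 (respondent, clear and convincing evidence, weight is at least 80): (c) 88 ≥ 80 — meets.
  Stage I.2 carried; the final stage is satisfied.
With every stage satisfied, the respondent prevails on this issue.
— Issue II —
Stage II.1 (claimant, a more-likely-than-not showing, weight is at least 53): (d) 43 (respondent's 33 disregarded) < 53 — fails; (e) 56 ≥ 53 — meets.
  The claimant does not carry Stage II.1.
The analysis ends at Stage II.1; the respondent prevails on this issue.
— Issue III —
Stage III.1 (claimant, a more-likely-than-not showing, weight is at least 51): (h) 39 < 51 — fails.
  Not every element is met, so the claimant fails to carry Stage III.1.
The analysis ends at Stage III.1; the respondent prevails on this issue.
Per-issue: Issue I → respondent; Issue II → respondent; Issue III → respondent. The claimant must prevail on at least one issue; overall, the respondent prevails.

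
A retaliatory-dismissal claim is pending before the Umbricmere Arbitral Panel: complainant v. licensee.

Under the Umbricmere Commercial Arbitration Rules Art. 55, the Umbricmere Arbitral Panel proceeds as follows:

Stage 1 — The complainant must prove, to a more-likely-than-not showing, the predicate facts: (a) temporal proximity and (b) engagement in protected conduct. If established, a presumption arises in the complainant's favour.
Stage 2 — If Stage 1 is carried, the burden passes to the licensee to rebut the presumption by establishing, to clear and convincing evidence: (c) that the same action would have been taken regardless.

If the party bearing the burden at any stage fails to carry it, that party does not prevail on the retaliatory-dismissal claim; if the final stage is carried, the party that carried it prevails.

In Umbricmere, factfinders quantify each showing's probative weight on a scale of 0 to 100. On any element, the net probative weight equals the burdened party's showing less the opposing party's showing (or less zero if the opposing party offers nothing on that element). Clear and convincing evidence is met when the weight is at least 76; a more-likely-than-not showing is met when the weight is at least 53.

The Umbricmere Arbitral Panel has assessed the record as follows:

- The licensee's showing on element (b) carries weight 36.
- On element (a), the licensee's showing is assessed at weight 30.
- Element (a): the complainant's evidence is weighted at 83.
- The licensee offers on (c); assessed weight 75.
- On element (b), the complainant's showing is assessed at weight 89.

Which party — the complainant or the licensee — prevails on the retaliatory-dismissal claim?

At Stage 1 the complainant must meet a more-likely-than-not showing (weight is at least 53): on (a) the weight is 83 less the opposing 30 gives net 53, ≥ 53, so (a) meets the standard; on (b) the weight is 89 less the opposing 36 gives net 53, which does reach 53, so (b) meets the standard.
  The complainant carries Stage 1; the licensee now bears the burden.
At Stage 2 the licensee must meet clear and convincing evidence (weight is at least 76): on (c) the weight is 75, < 76, so (c) does not meet the standard.
  Not every element is met, so the licensee fails to carry Stage 2.
The complainant prevails.

complainant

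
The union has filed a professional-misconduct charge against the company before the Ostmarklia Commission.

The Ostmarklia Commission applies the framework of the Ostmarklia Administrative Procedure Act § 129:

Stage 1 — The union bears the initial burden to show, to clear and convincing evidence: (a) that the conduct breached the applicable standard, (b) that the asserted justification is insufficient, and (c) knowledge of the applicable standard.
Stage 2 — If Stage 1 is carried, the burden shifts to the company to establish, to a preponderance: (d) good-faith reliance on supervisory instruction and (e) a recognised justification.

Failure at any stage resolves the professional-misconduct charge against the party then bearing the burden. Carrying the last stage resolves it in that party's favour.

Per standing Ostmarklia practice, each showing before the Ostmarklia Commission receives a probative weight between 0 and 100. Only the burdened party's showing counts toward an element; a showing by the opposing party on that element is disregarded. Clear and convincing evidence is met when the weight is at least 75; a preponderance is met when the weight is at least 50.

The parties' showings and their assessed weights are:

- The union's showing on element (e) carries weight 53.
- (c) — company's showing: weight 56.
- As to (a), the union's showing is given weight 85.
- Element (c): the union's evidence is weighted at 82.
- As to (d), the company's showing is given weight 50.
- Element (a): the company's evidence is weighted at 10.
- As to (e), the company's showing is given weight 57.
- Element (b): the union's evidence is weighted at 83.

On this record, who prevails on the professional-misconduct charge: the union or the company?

Stage 1 (union, clear and convincing evidence, weight is at least 75): (a) 85 (company's 10 disregarded) ≥ 75 — meets; (b) 83 ≥ 75 — meets; (c) 82 (company's 56 disregarded) ≥ 75 — meets.
  Stage 1 is satisfied; the onus moves to the company.
Stage 2 (company, a preponderance, weight is at least 50): (d) 50 ≥ 50 — meets; (e) 57 (union's 53 disregarded) ≥ 50 — meets.
  The company carries the last stage.
Every stage carried; the company prevails.

company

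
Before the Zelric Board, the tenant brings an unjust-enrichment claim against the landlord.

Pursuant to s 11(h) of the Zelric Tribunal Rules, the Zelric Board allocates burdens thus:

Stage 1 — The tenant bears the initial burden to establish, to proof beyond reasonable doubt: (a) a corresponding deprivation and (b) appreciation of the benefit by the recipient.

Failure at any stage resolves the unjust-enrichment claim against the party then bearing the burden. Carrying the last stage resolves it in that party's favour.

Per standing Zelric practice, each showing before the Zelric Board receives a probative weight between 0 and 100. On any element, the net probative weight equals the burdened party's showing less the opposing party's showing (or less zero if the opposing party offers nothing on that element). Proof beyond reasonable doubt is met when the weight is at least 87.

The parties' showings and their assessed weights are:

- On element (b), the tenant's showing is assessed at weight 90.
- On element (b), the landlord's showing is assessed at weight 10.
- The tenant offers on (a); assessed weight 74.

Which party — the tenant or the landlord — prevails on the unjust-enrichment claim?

Stage 1 — burden on tenant; standard: proof beyond reasonable doubt (weight is at least 87).
    (a): 74 < 87 [not met]
    (b): 90 − 10 = 80 < 87 [not met]
  The tenant does not carry Stage 1.
The analysis ends at Stage 1; the landlord prevails.

landlord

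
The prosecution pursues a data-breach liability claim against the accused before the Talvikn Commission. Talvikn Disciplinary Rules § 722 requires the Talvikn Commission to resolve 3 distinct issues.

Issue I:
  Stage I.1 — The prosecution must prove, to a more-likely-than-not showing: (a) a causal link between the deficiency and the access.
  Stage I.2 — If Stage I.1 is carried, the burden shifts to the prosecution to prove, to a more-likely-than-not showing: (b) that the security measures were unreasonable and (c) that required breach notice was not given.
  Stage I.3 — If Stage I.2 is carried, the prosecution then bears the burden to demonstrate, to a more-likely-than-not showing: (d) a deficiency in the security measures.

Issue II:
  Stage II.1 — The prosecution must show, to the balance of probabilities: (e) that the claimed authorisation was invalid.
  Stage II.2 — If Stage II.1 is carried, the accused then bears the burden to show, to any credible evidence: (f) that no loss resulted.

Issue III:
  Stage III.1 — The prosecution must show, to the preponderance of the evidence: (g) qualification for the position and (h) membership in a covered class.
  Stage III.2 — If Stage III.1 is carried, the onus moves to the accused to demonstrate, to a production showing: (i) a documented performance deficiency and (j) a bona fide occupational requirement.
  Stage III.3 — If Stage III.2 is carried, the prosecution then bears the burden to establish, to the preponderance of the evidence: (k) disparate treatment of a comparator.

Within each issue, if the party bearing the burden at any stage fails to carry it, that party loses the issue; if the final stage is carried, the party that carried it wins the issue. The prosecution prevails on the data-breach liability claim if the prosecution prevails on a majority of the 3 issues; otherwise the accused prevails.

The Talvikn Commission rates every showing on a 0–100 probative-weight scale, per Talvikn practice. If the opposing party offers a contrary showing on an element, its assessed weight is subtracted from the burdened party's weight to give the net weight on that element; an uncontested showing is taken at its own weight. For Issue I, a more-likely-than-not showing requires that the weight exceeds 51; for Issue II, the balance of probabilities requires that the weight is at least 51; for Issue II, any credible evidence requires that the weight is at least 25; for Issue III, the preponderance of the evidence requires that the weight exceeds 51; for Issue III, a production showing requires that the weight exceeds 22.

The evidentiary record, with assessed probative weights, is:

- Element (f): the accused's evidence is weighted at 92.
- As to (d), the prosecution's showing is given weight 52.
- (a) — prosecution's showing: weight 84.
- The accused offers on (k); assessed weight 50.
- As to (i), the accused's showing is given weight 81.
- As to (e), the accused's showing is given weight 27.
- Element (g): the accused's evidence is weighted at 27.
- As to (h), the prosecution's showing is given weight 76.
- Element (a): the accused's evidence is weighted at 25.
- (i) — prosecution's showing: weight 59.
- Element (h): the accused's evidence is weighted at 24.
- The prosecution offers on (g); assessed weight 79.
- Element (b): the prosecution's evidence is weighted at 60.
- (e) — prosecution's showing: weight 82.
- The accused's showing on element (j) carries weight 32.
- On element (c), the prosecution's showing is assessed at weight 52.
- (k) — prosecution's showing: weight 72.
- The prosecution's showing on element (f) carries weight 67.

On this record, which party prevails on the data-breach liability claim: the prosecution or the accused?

prosecution

— Issue I —
At Stage I.1 the prosecution must meet a more-likely-than-not showing (weight exceeds 51): on (a) the weight is 84 less the opposing 25 gives net 59, which does exceed 51, so (a) meets the standard.
  Stage I.1 is satisfied; the prosecution continues to bear the burden.
At Stage I.2 the prosecution must meet a more-likely-than-not showing (weight exceeds 51): on (b) the weight is 60, > 51, so (b) meets the standard; on (c) the weight is 52, > 51, so (c) meets the standard.
  Stage I.2 is satisfied; the prosecution continues to bear the burden.
At Stage I.3 the prosecution must meet a more-likely-than-not showing (weight exceeds 51): on (d) the weight is 52, which does exceed 51, so (d) meets the standard.
  All elements met at the final stage.
Every stage carried; the prosecution prevails on this issue.
— Issue II —
Stage II.1 (prosecution, the balance of probabilities, weight is at least 51): (e) net 82−27=55 ≥ 51 — meets.
  All elements met. The burden passes to the accused.
Stage II.2 (accused, any credible evidence, weight is at least 25): (f) net 92−67=25 ≥ 25 — meets.
  Stage II.2 carried; the final stage is satisfied.
All stages carried — the accused prevails on this issue.
— Issue III —
At Stage III.1 the prosecution must meet the preponderance of the evidence (weight exceeds 51): on (g) the weight is 79 less the opposing 27 gives net 52, which does exceed 51, so (g) meets the standard; on (h) the weight is 76 less the opposing 24 gives net 52, which does exceed 51, so (h) meets the standard.
  Stage III.1 carried; the burden shifts to the accused.
At Stage III.2 the accused must meet a production showing (weight exceeds 22): on (i) the weight is 81 less the opposing 59 gives net 22, ≤ 22, so (i) does not meet the standard; on (j) the weight is 32, > 22, so (j) meets the standard.
  Not every element is met, so the accused fails to carry Stage III.2.
The prosecution prevails on this issue.
Per-issue: Issue I → prosecution; Issue II → accused; Issue III → prosecution. The prosecution must prevail on a majority of issues; overall, the prosecution prevails.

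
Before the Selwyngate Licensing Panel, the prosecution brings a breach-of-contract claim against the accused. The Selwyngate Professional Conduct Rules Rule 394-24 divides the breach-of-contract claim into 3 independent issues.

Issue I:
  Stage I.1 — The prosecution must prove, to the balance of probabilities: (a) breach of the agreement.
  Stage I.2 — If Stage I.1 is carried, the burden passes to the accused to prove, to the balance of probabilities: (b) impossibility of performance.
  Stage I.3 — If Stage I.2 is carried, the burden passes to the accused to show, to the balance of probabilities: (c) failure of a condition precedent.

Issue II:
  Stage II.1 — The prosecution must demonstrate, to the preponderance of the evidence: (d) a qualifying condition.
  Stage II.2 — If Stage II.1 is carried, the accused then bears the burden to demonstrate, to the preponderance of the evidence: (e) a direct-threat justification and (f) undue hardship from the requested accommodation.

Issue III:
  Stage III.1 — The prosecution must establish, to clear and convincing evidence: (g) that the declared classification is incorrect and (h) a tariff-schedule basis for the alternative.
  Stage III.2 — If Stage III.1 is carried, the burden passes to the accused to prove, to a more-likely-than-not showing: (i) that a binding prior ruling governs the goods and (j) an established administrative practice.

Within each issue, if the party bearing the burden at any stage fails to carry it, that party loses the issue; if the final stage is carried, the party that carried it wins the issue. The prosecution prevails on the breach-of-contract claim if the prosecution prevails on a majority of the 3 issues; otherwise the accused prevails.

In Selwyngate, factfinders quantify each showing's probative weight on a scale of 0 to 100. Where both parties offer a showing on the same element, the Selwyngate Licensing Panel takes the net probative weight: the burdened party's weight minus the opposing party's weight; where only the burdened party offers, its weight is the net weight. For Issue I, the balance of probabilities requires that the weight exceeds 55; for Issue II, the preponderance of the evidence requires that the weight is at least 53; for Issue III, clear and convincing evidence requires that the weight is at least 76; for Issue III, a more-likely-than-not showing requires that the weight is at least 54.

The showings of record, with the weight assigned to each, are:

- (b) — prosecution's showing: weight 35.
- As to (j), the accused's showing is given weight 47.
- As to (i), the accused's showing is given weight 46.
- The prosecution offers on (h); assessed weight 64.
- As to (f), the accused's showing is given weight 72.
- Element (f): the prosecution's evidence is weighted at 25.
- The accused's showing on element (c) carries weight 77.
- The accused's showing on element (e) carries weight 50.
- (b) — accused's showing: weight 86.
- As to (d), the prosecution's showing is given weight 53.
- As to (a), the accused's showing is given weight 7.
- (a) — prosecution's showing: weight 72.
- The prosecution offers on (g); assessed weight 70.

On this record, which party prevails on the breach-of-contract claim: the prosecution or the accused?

— Issue I —
Stage I.1 (prosecution, the balance of probabilities, weight exceeds 55): (a) net 72−7=65 > 55 — meets.
  All elements met. The burden passes to the accused.
Stage I.2 (accused, the balance of probabilities, weight exceeds 55): (b) net 86−35=51 ≤ 55 — fails.
  Not every element is met, so the accused fails to carry Stage I.2.
The prosecution prevails on this issue.
— Issue II —
Stage II.1 (prosecution, the preponderance of the evidence, weight is at least 53): (d) 53 ≥ 53 — meets.
  The prosecution carries Stage II.1; the accused now bears the burden.
Stage II.2 (accused, the preponderance of the evidence, weight is at least 53): (e) 50 < 53 — fails; (f) net 72−25=47 < 53 — fails.
  The accused does not carry Stage II.2.
So the prosecution prevails on this issue.
— Issue III —
Stage III.1 — burden on prosecution; standard: clear and convincing evidence (weight is at least 76).
    (g): 70 < 76 [not met]
    (h): 64 < 76 [not met]
  Stage III.1 not carried; the prosecution fails its burden.
The accused prevails on this issue.
Per-issue: Issue I → prosecution; Issue II → prosecution; Issue III → accused. The prosecution must prevail on a majority of issues; overall, the prosecution prevails.

prosecution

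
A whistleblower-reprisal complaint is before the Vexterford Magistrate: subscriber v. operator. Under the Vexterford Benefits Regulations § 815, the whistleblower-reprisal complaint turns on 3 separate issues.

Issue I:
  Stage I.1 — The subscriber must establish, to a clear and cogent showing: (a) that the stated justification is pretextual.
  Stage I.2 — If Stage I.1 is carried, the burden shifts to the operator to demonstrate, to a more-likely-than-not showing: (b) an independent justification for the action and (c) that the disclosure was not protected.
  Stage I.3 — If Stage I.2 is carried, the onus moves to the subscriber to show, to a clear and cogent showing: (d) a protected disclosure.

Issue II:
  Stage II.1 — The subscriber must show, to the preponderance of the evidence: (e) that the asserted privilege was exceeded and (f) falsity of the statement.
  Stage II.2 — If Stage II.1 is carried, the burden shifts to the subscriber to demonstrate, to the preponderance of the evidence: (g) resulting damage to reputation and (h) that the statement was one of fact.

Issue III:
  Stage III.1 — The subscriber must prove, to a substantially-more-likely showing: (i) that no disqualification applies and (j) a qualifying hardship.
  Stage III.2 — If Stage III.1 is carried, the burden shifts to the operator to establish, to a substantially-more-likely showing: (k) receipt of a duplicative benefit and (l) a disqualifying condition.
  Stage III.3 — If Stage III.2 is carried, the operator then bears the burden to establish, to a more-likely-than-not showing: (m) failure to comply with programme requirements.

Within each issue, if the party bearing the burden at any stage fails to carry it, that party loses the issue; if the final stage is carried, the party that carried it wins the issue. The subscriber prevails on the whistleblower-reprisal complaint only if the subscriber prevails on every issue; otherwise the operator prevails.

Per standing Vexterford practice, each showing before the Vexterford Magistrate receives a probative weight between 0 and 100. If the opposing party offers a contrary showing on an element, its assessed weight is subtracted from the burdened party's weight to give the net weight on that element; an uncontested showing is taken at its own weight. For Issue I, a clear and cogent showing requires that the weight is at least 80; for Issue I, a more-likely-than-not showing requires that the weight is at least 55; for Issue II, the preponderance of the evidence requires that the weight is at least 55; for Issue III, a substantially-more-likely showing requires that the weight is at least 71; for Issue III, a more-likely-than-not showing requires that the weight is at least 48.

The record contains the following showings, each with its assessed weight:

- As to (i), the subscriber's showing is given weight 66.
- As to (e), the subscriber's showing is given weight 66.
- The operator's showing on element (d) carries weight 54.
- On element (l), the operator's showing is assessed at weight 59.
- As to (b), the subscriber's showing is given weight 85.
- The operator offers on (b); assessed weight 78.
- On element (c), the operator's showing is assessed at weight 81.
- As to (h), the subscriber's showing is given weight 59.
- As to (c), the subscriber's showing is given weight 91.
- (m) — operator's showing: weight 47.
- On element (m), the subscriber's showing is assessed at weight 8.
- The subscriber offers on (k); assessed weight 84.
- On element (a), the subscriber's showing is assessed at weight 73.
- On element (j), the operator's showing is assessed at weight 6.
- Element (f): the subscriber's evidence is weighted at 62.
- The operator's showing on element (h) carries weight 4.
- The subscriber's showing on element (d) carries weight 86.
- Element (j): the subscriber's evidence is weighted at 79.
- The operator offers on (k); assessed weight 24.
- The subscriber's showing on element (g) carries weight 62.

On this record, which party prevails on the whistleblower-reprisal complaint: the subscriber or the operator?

operator

— Issue I —
Stage I.1 — burden on subscriber; standard: a clear and cogent showing (weight is at least 80).
    (a): 73 < 80 [not met]
  Stage I.1 not carried; the subscriber fails its burden.
The analysis ends at Stage I.1; the operator prevails on this issue.
— Issue II —
Stage II.1 (subscriber, the preponderance of the evidence, weight is at least 55): (e) 66 ≥ 55 — meets; (f) 62 ≥ 55 — meets.
  Stage II.1 carried; the burden remains with the subscriber.
Stage II.2 (subscriber, the preponderance of the evidence, weight is at least 55): (g) 62 ≥ 55 — meets; (h) net 59−4=55 ≥ 55 — meets.
  All elements met at the final stage.
Every stage carried; the subscriber prevails on this issue.
— Issue III —
Stage III.1 — burden on subscriber; standard: a substantially-more-likely showing (weight is at least 71).
    (i): 66 < 71 [not met]
    (j): 79 − 6 = 73 ≥ 71 [met]
  Not every element is met, so the subscriber fails to carry Stage III.1.
The analysis ends at Stage III.1; the operator prevails on this issue.
Per-issue: Issue I → operator; Issue II → subscriber; Issue III → operator. The subscriber must prevail on every issue; overall, the operator prevails.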